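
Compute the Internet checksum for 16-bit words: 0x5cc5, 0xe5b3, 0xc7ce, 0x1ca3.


Sum all words (with carry folding):
+ 0x5cc5 = 0x5cc5
+ 0xe5b3 = 0x4279
+ 0xc7ce = 0x0a48
+ 0x1ca3 = 0x26eb
One's complement: ~0x26eb
Checksum = 0xd914


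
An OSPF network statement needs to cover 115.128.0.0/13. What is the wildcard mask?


Subnet mask: 255.248.0.0
Wildcard = 255.255.255.255 - subnet mask
255 - 255 = 0
255 - 248 = 7
255 - 0 = 255
255 - 0 = 255
Wildcard: 0.7.255.255


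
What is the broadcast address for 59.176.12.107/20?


Network: 59.176.0.0/20
Host bits = 12
Set all host bits to 1:
Broadcast: 59.176.15.255


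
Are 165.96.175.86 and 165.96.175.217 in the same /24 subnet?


Mask: 255.255.255.0
165.96.175.86 AND mask = 165.96.175.0
165.96.175.217 AND mask = 165.96.175.0
Yes, same subnet (165.96.175.0)


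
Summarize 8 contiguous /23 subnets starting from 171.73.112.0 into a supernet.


Original prefix: /23
Number of subnets: 8 = 2^3
New prefix = 23 - 3 = 20
Supernet: 171.73.112.0/20


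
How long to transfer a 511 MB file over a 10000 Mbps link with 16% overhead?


Effective throughput = 10000 * (1 - 16/100) = 8400 Mbps
File size in Mb = 511 * 8 = 4088 Mb
Time = 4088 / 8400
Time = 0.4867 seconds


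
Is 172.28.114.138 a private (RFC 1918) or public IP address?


RFC 1918 private ranges:
  10.0.0.0/8 (10.0.0.0 - 10.255.255.255)
  172.16.0.0/12 (172.16.0.0 - 172.31.255.255)
  192.168.0.0/16 (192.168.0.0 - 192.168.255.255)
Private (in 172.16.0.0/12)


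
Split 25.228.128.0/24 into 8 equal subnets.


New prefix = 24 + 3 = 27
Each subnet has 32 addresses
  25.228.128.0/27
  25.228.128.32/27
  25.228.128.64/27
  25.228.128.96/27
  25.228.128.128/27
  25.228.128.160/27
  25.228.128.192/27
  25.228.128.224/27
Subnets: 25.228.128.0/27, 25.228.128.32/27, 25.228.128.64/27, 25.228.128.96/27, 25.228.128.128/27, 25.228.128.160/27, 25.228.128.192/27, 25.228.128.224/27


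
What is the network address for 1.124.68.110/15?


IP:   00000001.01111100.01000100.01101110
Mask: 11111111.11111110.00000000.00000000
AND operation:
Net:  00000001.01111100.00000000.00000000
Network: 1.124.0.0/15


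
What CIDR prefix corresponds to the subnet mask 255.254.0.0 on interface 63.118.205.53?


Binary: 11111111.11111110.00000000.00000000
Count leading 1s
Prefix: /15


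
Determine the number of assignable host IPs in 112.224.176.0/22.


Host bits = 32 - 22 = 10
Total addresses = 2^10 = 1024
Usable = total - 2 (network and broadcast)
Usable hosts: 1022


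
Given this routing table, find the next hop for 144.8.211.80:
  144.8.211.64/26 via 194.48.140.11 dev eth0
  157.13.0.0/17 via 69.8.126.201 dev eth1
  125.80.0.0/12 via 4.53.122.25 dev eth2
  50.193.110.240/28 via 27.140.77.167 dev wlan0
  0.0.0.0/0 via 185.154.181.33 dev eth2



Longest prefix match for 144.8.211.80:
  /26 144.8.211.64: MATCH
  /17 157.13.0.0: no
  /12 125.80.0.0: no
  /28 50.193.110.240: no
  /0 0.0.0.0: MATCH
Selected: next-hop 194.48.140.11 via eth0 (matched /26)


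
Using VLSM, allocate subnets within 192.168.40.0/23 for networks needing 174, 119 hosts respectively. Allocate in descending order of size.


174 hosts -> /24 (254 usable): 192.168.40.0/24
119 hosts -> /25 (126 usable): 192.168.41.0/25
Allocation: 192.168.40.0/24 (174 hosts, 254 usable); 192.168.41.0/25 (119 hosts, 126 usable)


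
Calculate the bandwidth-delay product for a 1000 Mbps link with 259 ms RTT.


BDP = bandwidth * RTT
= 1000 Mbps * 259 ms
= 1000 * 1e6 * 259 / 1000 bits
= 259000000 bits
= 32375000 bytes
= 31616.2109 KB
BDP = 259000000 bits (32375000 bytes)


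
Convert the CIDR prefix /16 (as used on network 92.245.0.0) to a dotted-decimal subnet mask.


/16 means 16 network bits, 16 host bits
Binary: 11111111111111110000000000000000
Mask: 255.255.0.0


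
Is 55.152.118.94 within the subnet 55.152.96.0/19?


Subnet network: 55.152.96.0
Test IP AND mask: 55.152.96.0
Yes, 55.152.118.94 is in 55.152.96.0/19


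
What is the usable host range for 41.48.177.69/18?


Network: 41.48.128.0
Broadcast: 41.48.191.255
First usable = network + 1
Last usable = broadcast - 1
Range: 41.48.128.1 to 41.48.191.254


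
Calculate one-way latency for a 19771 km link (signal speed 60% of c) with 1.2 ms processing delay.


Speed = 0.6 * 3e5 km/s = 180000 km/s
Propagation delay = 19771 / 180000 = 0.1098 s = 109.8389 ms
Processing delay = 1.2 ms
Total one-way latency = 111.0389 ms


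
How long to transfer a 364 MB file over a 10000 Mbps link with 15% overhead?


Effective throughput = 10000 * (1 - 15/100) = 8500 Mbps
File size in Mb = 364 * 8 = 2912 Mb
Time = 2912 / 8500
Time = 0.3426 seconds


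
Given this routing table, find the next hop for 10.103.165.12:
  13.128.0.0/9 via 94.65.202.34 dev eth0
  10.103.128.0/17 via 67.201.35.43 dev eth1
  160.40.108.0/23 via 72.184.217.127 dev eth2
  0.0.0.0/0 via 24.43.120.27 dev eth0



Longest prefix match for 10.103.165.12:
  /9 13.128.0.0: no
  /17 10.103.128.0: MATCH
  /23 160.40.108.0: no
  /0 0.0.0.0: MATCH
Selected: next-hop 67.201.35.43 via eth1 (matched /17)


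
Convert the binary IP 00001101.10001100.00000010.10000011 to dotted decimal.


00001101 = 13
10001100 = 140
00000010 = 2
10000011 = 131
IP: 13.140.2.131


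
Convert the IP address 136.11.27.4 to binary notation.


136 = 10001000
11 = 00001011
27 = 00011011
4 = 00000100
Binary: 10001000.00001011.00011011.00000100


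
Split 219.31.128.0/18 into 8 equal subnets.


New prefix = 18 + 3 = 21
Each subnet has 2048 addresses
  219.31.128.0/21
  219.31.136.0/21
  219.31.144.0/21
  219.31.152.0/21
  219.31.160.0/21
  219.31.168.0/21
  219.31.176.0/21
  219.31.184.0/21
Subnets: 219.31.128.0/21, 219.31.136.0/21, 219.31.144.0/21, 219.31.152.0/21, 219.31.160.0/21, 219.31.168.0/21, 219.31.176.0/21, 219.31.184.0/21


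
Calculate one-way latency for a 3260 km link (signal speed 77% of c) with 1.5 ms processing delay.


Speed = 0.77 * 3e5 km/s = 231000 km/s
Propagation delay = 3260 / 231000 = 0.0141 s = 14.1126 ms
Processing delay = 1.5 ms
Total one-way latency = 15.6126 ms


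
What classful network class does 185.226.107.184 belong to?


First octet: 185
Binary: 10111001
10xxxxxx -> Class B (128-191)
Class B, default mask 255.255.0.0 (/16)


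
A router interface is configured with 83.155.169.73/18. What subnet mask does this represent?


/18 means 18 network bits, 14 host bits
Binary: 11111111111111111100000000000000
Mask: 255.255.192.0


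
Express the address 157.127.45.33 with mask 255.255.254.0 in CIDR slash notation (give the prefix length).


Binary: 11111111.11111111.11111110.00000000
Count leading 1s
Prefix: /23


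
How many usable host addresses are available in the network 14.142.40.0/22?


Host bits = 32 - 22 = 10
Total addresses = 2^10 = 1024
Usable = total - 2 (network and broadcast)
Usable hosts: 1022


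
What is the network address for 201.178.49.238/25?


IP:   11001001.10110010.00110001.11101110
Mask: 11111111.11111111.11111111.10000000
AND operation:
Net:  11001001.10110010.00110001.10000000
Network: 201.178.49.128/25


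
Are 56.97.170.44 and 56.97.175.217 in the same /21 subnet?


Mask: 255.255.248.0
56.97.170.44 AND mask = 56.97.168.0
56.97.175.217 AND mask = 56.97.168.0
Yes, same subnet (56.97.168.0)


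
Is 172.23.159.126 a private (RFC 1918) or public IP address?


RFC 1918 private ranges:
  10.0.0.0/8 (10.0.0.0 - 10.255.255.255)
  172.16.0.0/12 (172.16.0.0 - 172.31.255.255)
  192.168.0.0/16 (192.168.0.0 - 192.168.255.255)
Private (in 172.16.0.0/12)


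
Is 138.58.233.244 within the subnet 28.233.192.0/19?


Subnet network: 28.233.192.0
Test IP AND mask: 138.58.224.0
No, 138.58.233.244 is not in 28.233.192.0/19


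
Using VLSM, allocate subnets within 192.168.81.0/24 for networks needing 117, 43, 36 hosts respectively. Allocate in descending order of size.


117 hosts -> /25 (126 usable): 192.168.81.0/25
43 hosts -> /26 (62 usable): 192.168.81.128/26
36 hosts -> /26 (62 usable): 192.168.81.192/26
Allocation: 192.168.81.0/25 (117 hosts, 126 usable); 192.168.81.128/26 (43 hosts, 62 usable); 192.168.81.192/26 (36 hosts, 62 usable)


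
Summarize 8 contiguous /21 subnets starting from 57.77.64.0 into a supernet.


Original prefix: /21
Number of subnets: 8 = 2^3
New prefix = 21 - 3 = 18
Supernet: 57.77.64.0/18


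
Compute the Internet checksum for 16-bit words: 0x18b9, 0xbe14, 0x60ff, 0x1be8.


Sum all words (with carry folding):
+ 0x18b9 = 0x18b9
+ 0xbe14 = 0xd6cd
+ 0x60ff = 0x37cd
+ 0x1be8 = 0x53b5
One's complement: ~0x53b5
Checksum = 0xac4a


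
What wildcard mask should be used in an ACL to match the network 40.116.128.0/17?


Subnet mask: 255.255.128.0
Wildcard = 255.255.255.255 - subnet mask
255 - 255 = 0
255 - 255 = 0
255 - 128 = 127
255 - 0 = 255
Wildcard: 0.0.127.255


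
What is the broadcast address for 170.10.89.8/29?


Network: 170.10.89.8/29
Host bits = 3
Set all host bits to 1:
Broadcast: 170.10.89.15


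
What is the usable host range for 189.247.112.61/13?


Network: 189.240.0.0
Broadcast: 189.247.255.255
First usable = network + 1
Last usable = broadcast - 1
Range: 189.240.0.1 to 189.247.255.254


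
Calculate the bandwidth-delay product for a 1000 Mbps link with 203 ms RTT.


BDP = bandwidth * RTT
= 1000 Mbps * 203 ms
= 1000 * 1e6 * 203 / 1000 bits
= 203000000 bits
= 25375000 bytes
= 24780.2734 KB
BDP = 203000000 bits (25375000 bytes)


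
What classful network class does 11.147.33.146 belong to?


First octet: 11
Binary: 00001011
0xxxxxxx -> Class A (1-126)
Class A, default mask 255.0.0.0 (/8)


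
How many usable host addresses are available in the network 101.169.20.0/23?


Host bits = 32 - 23 = 9
Total addresses = 2^9 = 512
Usable = total - 2 (network and broadcast)
Usable hosts: 510


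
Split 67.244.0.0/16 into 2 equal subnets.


New prefix = 16 + 1 = 17
Each subnet has 32768 addresses
  67.244.0.0/17
  67.244.128.0/17
Subnets: 67.244.0.0/17, 67.244.128.0/17


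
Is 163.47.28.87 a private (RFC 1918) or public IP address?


RFC 1918 private ranges:
  10.0.0.0/8 (10.0.0.0 - 10.255.255.255)
  172.16.0.0/12 (172.16.0.0 - 172.31.255.255)
  192.168.0.0/16 (192.168.0.0 - 192.168.255.255)
Public (not in any RFC 1918 range)


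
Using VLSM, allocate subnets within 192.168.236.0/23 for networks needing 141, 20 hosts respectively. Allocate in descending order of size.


141 hosts -> /24 (254 usable): 192.168.236.0/24
20 hosts -> /27 (30 usable): 192.168.237.0/27
Allocation: 192.168.236.0/24 (141 hosts, 254 usable); 192.168.237.0/27 (20 hosts, 30 usable)


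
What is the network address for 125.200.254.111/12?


IP:   01111101.11001000.11111110.01101111
Mask: 11111111.11110000.00000000.00000000
AND operation:
Net:  01111101.11000000.00000000.00000000
Network: 125.192.0.0/12


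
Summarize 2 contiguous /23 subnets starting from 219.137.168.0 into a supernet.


Original prefix: /23
Number of subnets: 2 = 2^1
New prefix = 23 - 1 = 22
Supernet: 219.137.168.0/22


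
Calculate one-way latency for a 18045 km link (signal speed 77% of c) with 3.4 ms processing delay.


Speed = 0.77 * 3e5 km/s = 231000 km/s
Propagation delay = 18045 / 231000 = 0.0781 s = 78.1169 ms
Processing delay = 3.4 ms
Total one-way latency = 81.5169 ms


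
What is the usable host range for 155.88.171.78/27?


Network: 155.88.171.64
Broadcast: 155.88.171.95
First usable = network + 1
Last usable = broadcast - 1
Range: 155.88.171.65 to 155.88.171.94


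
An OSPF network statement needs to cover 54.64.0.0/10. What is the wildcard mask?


Subnet mask: 255.192.0.0
Wildcard = 255.255.255.255 - subnet mask
255 - 255 = 0
255 - 192 = 63
255 - 0 = 255
255 - 0 = 255
Wildcard: 0.63.255.255


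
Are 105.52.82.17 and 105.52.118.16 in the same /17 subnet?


Mask: 255.255.128.0
105.52.82.17 AND mask = 105.52.0.0
105.52.118.16 AND mask = 105.52.0.0
Yes, same subnet (105.52.0.0)


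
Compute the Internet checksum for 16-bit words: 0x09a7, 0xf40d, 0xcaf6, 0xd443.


Sum all words (with carry folding):
+ 0x09a7 = 0x09a7
+ 0xf40d = 0xfdb4
+ 0xcaf6 = 0xc8ab
+ 0xd443 = 0x9cef
One's complement: ~0x9cef
Checksum = 0x6310


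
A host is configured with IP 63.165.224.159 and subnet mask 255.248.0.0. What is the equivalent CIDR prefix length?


Binary: 11111111.11111000.00000000.00000000
Count leading 1s
Prefix: /13


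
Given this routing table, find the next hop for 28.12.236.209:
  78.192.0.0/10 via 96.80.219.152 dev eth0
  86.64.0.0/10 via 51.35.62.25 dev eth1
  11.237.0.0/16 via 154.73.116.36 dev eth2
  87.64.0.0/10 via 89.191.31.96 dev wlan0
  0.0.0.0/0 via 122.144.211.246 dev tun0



Longest prefix match for 28.12.236.209:
  /10 78.192.0.0: no
  /10 86.64.0.0: no
  /16 11.237.0.0: no
  /10 87.64.0.0: no
  /0 0.0.0.0: MATCH
Selected: next-hop 122.144.211.246 via tun0 (matched /0)


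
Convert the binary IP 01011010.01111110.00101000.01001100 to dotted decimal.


01011010 = 90
01111110 = 126
00101000 = 40
01001100 = 76
IP: 90.126.40.76


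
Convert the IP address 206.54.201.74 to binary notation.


206 = 11001110
54 = 00110110
201 = 11001001
74 = 01001010
Binary: 11001110.00110110.11001001.01001010


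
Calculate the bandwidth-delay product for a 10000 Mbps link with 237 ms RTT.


BDP = bandwidth * RTT
= 10000 Mbps * 237 ms
= 10000 * 1e6 * 237 / 1000 bits
= 2370000000 bits
= 296250000 bytes
= 289306.6406 KB
BDP = 2370000000 bits (296250000 bytes)


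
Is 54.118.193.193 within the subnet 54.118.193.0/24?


Subnet network: 54.118.193.0
Test IP AND mask: 54.118.193.0
Yes, 54.118.193.193 is in 54.118.193.0/24


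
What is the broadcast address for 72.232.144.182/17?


Network: 72.232.128.0/17
Host bits = 15
Set all host bits to 1:
Broadcast: 72.232.255.255


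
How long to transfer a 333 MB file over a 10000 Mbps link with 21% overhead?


Effective throughput = 10000 * (1 - 21/100) = 7900 Mbps
File size in Mb = 333 * 8 = 2664 Mb
Time = 2664 / 7900
Time = 0.3372 seconds


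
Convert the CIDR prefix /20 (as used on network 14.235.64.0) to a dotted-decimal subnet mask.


/20 means 20 network bits, 12 host bits
Binary: 11111111111111111111000000000000
Mask: 255.255.240.0


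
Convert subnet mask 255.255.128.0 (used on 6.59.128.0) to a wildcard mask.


Subnet mask: 255.255.128.0
Wildcard = 255.255.255.255 - subnet mask
255 - 255 = 0
255 - 255 = 0
255 - 128 = 127
255 - 0 = 255
Wildcard: 0.0.127.255


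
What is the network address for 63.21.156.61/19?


IP:   00111111.00010101.10011100.00111101
Mask: 11111111.11111111.11100000.00000000
AND operation:
Net:  00111111.00010101.10000000.00000000
Network: 63.21.128.0/19


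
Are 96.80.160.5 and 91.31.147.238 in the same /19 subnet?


Mask: 255.255.224.0
96.80.160.5 AND mask = 96.80.160.0
91.31.147.238 AND mask = 91.31.128.0
No, different subnets (96.80.160.0 vs 91.31.128.0)


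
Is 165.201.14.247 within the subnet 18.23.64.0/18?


Subnet network: 18.23.64.0
Test IP AND mask: 165.201.0.0
No, 165.201.14.247 is not in 18.23.64.0/18


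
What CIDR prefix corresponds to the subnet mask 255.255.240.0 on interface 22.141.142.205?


Binary: 11111111.11111111.11110000.00000000
Count leading 1s
Prefix: /20


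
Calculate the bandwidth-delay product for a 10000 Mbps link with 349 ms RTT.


BDP = bandwidth * RTT
= 10000 Mbps * 349 ms
= 10000 * 1e6 * 349 / 1000 bits
= 3490000000 bits
= 436250000 bytes
= 426025.3906 KB
BDP = 3490000000 bits (436250000 bytes)


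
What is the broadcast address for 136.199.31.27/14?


Network: 136.196.0.0/14
Host bits = 18
Set all host bits to 1:
Broadcast: 136.199.255.255


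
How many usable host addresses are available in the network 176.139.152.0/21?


Host bits = 32 - 21 = 11
Total addresses = 2^11 = 2048
Usable = total - 2 (network and broadcast)
Usable hosts: 2046


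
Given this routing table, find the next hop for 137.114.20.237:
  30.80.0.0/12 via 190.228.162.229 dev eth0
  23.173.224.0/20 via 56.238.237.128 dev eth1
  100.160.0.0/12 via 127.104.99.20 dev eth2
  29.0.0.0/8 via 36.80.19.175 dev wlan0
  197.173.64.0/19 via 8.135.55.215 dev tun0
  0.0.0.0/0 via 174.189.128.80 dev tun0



Longest prefix match for 137.114.20.237:
  /12 30.80.0.0: no
  /20 23.173.224.0: no
  /12 100.160.0.0: no
  /8 29.0.0.0: no
  /19 197.173.64.0: no
  /0 0.0.0.0: MATCH
Selected: next-hop 174.189.128.80 via tun0 (matched /0)


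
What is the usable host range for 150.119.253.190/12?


Network: 150.112.0.0
Broadcast: 150.127.255.255
First usable = network + 1
Last usable = broadcast - 1
Range: 150.112.0.1 to 150.127.255.254


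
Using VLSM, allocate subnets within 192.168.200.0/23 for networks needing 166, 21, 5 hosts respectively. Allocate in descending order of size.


166 hosts -> /24 (254 usable): 192.168.200.0/24
21 hosts -> /27 (30 usable): 192.168.201.0/27
5 hosts -> /29 (6 usable): 192.168.201.32/29
Allocation: 192.168.200.0/24 (166 hosts, 254 usable); 192.168.201.0/27 (21 hosts, 30 usable); 192.168.201.32/29 (5 hosts, 6 usable)


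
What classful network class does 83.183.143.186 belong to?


First octet: 83
Binary: 01010011
0xxxxxxx -> Class A (1-126)
Class A, default mask 255.0.0.0 (/8)


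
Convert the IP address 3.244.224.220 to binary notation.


3 = 00000011
244 = 11110100
224 = 11100000
220 = 11011100
Binary: 00000011.11110100.11100000.11011100


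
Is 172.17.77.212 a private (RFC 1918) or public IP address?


RFC 1918 private ranges:
  10.0.0.0/8 (10.0.0.0 - 10.255.255.255)
  172.16.0.0/12 (172.16.0.0 - 172.31.255.255)
  192.168.0.0/16 (192.168.0.0 - 192.168.255.255)
Private (in 172.16.0.0/12)


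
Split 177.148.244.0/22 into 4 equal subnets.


New prefix = 22 + 2 = 24
Each subnet has 256 addresses
  177.148.244.0/24
  177.148.245.0/24
  177.148.246.0/24
  177.148.247.0/24
Subnets: 177.148.244.0/24, 177.148.245.0/24, 177.148.246.0/24, 177.148.247.0/24


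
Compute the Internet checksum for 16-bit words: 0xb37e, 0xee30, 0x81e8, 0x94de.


Sum all words (with carry folding):
+ 0xb37e = 0xb37e
+ 0xee30 = 0xa1af
+ 0x81e8 = 0x2398
+ 0x94de = 0xb876
One's complement: ~0xb876
Checksum = 0x4789


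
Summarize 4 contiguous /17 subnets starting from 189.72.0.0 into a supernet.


Original prefix: /17
Number of subnets: 4 = 2^2
New prefix = 17 - 2 = 15
Supernet: 189.72.0.0/15


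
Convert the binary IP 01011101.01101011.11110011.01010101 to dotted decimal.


01011101 = 93
01101011 = 107
11110011 = 243
01010101 = 85
IP: 93.107.243.85


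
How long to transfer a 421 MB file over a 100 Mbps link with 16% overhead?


Effective throughput = 100 * (1 - 16/100) = 84 Mbps
File size in Mb = 421 * 8 = 3368 Mb
Time = 3368 / 84
Time = 40.0952 seconds


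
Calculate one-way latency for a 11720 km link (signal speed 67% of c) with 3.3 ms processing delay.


Speed = 0.67 * 3e5 km/s = 201000 km/s
Propagation delay = 11720 / 201000 = 0.0583 s = 58.3085 ms
Processing delay = 3.3 ms
Total one-way latency = 61.6085 ms


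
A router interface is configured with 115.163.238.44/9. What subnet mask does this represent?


/9 means 9 network bits, 23 host bits
Binary: 11111111100000000000000000000000
Mask: 255.128.0.0


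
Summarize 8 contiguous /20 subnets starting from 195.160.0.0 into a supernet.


Original prefix: /20
Number of subnets: 8 = 2^3
New prefix = 20 - 3 = 17
Supernet: 195.160.0.0/17


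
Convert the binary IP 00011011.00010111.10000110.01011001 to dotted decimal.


00011011 = 27
00010111 = 23
10000110 = 134
01011001 = 89
IP: 27.23.134.89


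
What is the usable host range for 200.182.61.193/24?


Network: 200.182.61.0
Broadcast: 200.182.61.255
First usable = network + 1
Last usable = broadcast - 1
Range: 200.182.61.1 to 200.182.61.254


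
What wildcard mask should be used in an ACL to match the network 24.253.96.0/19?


Subnet mask: 255.255.224.0
Wildcard = 255.255.255.255 - subnet mask
255 - 255 = 0
255 - 255 = 0
255 - 224 = 31
255 - 0 = 255
Wildcard: 0.0.31.255


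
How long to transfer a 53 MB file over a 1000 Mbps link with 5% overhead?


Effective throughput = 1000 * (1 - 5/100) = 950 Mbps
File size in Mb = 53 * 8 = 424 Mb
Time = 424 / 950
Time = 0.4463 seconds


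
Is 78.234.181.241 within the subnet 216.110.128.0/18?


Subnet network: 216.110.128.0
Test IP AND mask: 78.234.128.0
No, 78.234.181.241 is not in 216.110.128.0/18


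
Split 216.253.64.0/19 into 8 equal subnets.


New prefix = 19 + 3 = 22
Each subnet has 1024 addresses
  216.253.64.0/22
  216.253.68.0/22
  216.253.72.0/22
  216.253.76.0/22
  216.253.80.0/22
  216.253.84.0/22
  216.253.88.0/22
  216.253.92.0/22
Subnets: 216.253.64.0/22, 216.253.68.0/22, 216.253.72.0/22, 216.253.76.0/22, 216.253.80.0/22, 216.253.84.0/22, 216.253.88.0/22, 216.253.92.0/22


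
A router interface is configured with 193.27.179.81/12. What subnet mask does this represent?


/12 means 12 network bits, 20 host bits
Binary: 11111111111100000000000000000000
Mask: 255.240.0.0


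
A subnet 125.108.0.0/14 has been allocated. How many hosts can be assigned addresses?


Host bits = 32 - 14 = 18
Total addresses = 2^18 = 262144
Usable = total - 2 (network and broadcast)
Usable hosts: 262142


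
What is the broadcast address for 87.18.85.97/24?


Network: 87.18.85.0/24
Host bits = 8
Set all host bits to 1:
Broadcast: 87.18.85.255


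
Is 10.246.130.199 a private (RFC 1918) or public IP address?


RFC 1918 private ranges:
  10.0.0.0/8 (10.0.0.0 - 10.255.255.255)
  172.16.0.0/12 (172.16.0.0 - 172.31.255.255)
  192.168.0.0/16 (192.168.0.0 - 192.168.255.255)
Private (in 10.0.0.0/8)


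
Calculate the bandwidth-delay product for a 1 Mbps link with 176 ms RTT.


BDP = bandwidth * RTT
= 1 Mbps * 176 ms
= 1 * 1e6 * 176 / 1000 bits
= 176000 bits
= 22000 bytes
= 21.4844 KB
BDP = 176000 bits (22000 bytes)


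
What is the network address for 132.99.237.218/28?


IP:   10000100.01100011.11101101.11011010
Mask: 11111111.11111111.11111111.11110000
AND operation:
Net:  10000100.01100011.11101101.11010000
Network: 132.99.237.208/28


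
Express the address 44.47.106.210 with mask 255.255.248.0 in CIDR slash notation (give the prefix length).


Binary: 11111111.11111111.11111000.00000000
Count leading 1s
Prefix: /21


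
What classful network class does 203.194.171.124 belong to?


First octet: 203
Binary: 11001011
110xxxxx -> Class C (192-223)
Class C, default mask 255.255.255.0 (/24)


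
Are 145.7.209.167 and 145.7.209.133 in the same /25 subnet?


Mask: 255.255.255.128
145.7.209.167 AND mask = 145.7.209.128
145.7.209.133 AND mask = 145.7.209.128
Yes, same subnet (145.7.209.128)


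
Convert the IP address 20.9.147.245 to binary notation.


20 = 00010100
9 = 00001001
147 = 10010011
245 = 11110101
Binary: 00010100.00001001.10010011.11110101


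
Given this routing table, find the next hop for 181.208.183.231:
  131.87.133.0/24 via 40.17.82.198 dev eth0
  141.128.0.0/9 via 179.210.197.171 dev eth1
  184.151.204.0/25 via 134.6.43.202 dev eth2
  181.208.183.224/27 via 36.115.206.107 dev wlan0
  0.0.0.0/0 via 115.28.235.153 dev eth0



Longest prefix match for 181.208.183.231:
  /24 131.87.133.0: no
  /9 141.128.0.0: no
  /25 184.151.204.0: no
  /27 181.208.183.224: MATCH
  /0 0.0.0.0: MATCH
Selected: next-hop 36.115.206.107 via wlan0 (matched /27)


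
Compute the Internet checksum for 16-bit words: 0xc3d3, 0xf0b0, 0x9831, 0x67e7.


Sum all words (with carry folding):
+ 0xc3d3 = 0xc3d3
+ 0xf0b0 = 0xb484
+ 0x9831 = 0x4cb6
+ 0x67e7 = 0xb49d
One's complement: ~0xb49d
Checksum = 0x4b62


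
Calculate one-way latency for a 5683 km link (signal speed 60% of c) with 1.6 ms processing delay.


Speed = 0.6 * 3e5 km/s = 180000 km/s
Propagation delay = 5683 / 180000 = 0.0316 s = 31.5722 ms
Processing delay = 1.6 ms
Total one-way latency = 33.1722 ms


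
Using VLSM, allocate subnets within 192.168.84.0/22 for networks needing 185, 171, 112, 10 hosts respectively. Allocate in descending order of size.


185 hosts -> /24 (254 usable): 192.168.84.0/24
171 hosts -> /24 (254 usable): 192.168.85.0/24
112 hosts -> /25 (126 usable): 192.168.86.0/25
10 hosts -> /28 (14 usable): 192.168.86.128/28
Allocation: 192.168.84.0/24 (185 hosts, 254 usable); 192.168.85.0/24 (171 hosts, 254 usable); 192.168.86.0/25 (112 hosts, 126 usable); 192.168.86.128/28 (10 hosts, 14 usable)


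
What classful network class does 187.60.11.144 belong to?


First octet: 187
Binary: 10111011
10xxxxxx -> Class B (128-191)
Class B, default mask 255.255.0.0 (/16)


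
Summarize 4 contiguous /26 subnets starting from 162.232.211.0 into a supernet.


Original prefix: /26
Number of subnets: 4 = 2^2
New prefix = 26 - 2 = 24
Supernet: 162.232.211.0/24


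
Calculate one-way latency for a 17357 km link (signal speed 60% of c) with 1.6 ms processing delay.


Speed = 0.6 * 3e5 km/s = 180000 km/s
Propagation delay = 17357 / 180000 = 0.0964 s = 96.4278 ms
Processing delay = 1.6 ms
Total one-way latency = 98.0278 ms


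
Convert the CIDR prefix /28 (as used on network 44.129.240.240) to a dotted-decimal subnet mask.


/28 means 28 network bits, 4 host bits
Binary: 11111111111111111111111111110000
Mask: 255.255.255.240


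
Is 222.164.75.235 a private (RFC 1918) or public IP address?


RFC 1918 private ranges:
  10.0.0.0/8 (10.0.0.0 - 10.255.255.255)
  172.16.0.0/12 (172.16.0.0 - 172.31.255.255)
  192.168.0.0/16 (192.168.0.0 - 192.168.255.255)
Public (not in any RFC 1918 range)


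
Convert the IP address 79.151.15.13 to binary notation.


79 = 01001111
151 = 10010111
15 = 00001111
13 = 00001101
Binary: 01001111.10010111.00001111.00001101


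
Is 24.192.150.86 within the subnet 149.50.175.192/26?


Subnet network: 149.50.175.192
Test IP AND mask: 24.192.150.64
No, 24.192.150.86 is not in 149.50.175.192/26


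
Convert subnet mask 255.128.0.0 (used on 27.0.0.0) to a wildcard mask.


Subnet mask: 255.128.0.0
Wildcard = 255.255.255.255 - subnet mask
255 - 255 = 0
255 - 128 = 127
255 - 0 = 255
255 - 0 = 255
Wildcard: 0.127.255.255


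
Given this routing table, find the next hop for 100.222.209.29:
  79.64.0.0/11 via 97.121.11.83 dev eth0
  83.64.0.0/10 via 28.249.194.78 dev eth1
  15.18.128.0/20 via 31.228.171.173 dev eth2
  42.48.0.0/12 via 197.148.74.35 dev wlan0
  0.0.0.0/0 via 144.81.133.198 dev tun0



Longest prefix match for 100.222.209.29:
  /11 79.64.0.0: no
  /10 83.64.0.0: no
  /20 15.18.128.0: no
  /12 42.48.0.0: no
  /0 0.0.0.0: MATCH
Selected: next-hop 144.81.133.198 via tun0 (matched /0)


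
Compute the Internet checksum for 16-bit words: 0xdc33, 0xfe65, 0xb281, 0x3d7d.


Sum all words (with carry folding):
+ 0xdc33 = 0xdc33
+ 0xfe65 = 0xda99
+ 0xb281 = 0x8d1b
+ 0x3d7d = 0xca98
One's complement: ~0xca98
Checksum = 0x3567


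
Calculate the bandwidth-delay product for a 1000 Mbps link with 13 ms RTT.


BDP = bandwidth * RTT
= 1000 Mbps * 13 ms
= 1000 * 1e6 * 13 / 1000 bits
= 13000000 bits
= 1625000 bytes
= 1586.9141 KB
BDP = 13000000 bits (1625000 bytes)


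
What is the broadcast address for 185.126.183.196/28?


Network: 185.126.183.192/28
Host bits = 4
Set all host bits to 1:
Broadcast: 185.126.183.207


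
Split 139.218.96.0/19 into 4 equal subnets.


New prefix = 19 + 2 = 21
Each subnet has 2048 addresses
  139.218.96.0/21
  139.218.104.0/21
  139.218.112.0/21
  139.218.120.0/21
Subnets: 139.218.96.0/21, 139.218.104.0/21, 139.218.112.0/21, 139.218.120.0/21


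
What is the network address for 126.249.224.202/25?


IP:   01111110.11111001.11100000.11001010
Mask: 11111111.11111111.11111111.10000000
AND operation:
Net:  01111110.11111001.11100000.10000000
Network: 126.249.224.128/25


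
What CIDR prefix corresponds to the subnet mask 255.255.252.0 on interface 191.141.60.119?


Binary: 11111111.11111111.11111100.00000000
Count leading 1s
Prefix: /22


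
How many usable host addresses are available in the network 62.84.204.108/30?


Host bits = 32 - 30 = 2
Total addresses = 2^2 = 4
Usable = total - 2 (network and broadcast)
Usable hosts: 2


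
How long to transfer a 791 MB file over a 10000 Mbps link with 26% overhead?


Effective throughput = 10000 * (1 - 26/100) = 7400 Mbps
File size in Mb = 791 * 8 = 6328 Mb
Time = 6328 / 7400
Time = 0.8551 seconds


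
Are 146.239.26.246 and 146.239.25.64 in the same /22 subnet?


Mask: 255.255.252.0
146.239.26.246 AND mask = 146.239.24.0
146.239.25.64 AND mask = 146.239.24.0
Yes, same subnet (146.239.24.0)


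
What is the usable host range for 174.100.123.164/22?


Network: 174.100.120.0
Broadcast: 174.100.123.255
First usable = network + 1
Last usable = broadcast - 1
Range: 174.100.120.1 to 174.100.123.254


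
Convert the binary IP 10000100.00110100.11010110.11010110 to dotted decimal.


10000100 = 132
00110100 = 52
11010110 = 214
11010110 = 214
IP: 132.52.214.214


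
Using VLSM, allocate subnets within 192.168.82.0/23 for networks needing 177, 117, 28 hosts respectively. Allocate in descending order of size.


177 hosts -> /24 (254 usable): 192.168.82.0/24
117 hosts -> /25 (126 usable): 192.168.83.0/25
28 hosts -> /27 (30 usable): 192.168.83.128/27
Allocation: 192.168.82.0/24 (177 hosts, 254 usable); 192.168.83.0/25 (117 hosts, 126 usable); 192.168.83.128/27 (28 hosts, 30 usable)


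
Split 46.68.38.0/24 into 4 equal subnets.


New prefix = 24 + 2 = 26
Each subnet has 64 addresses
  46.68.38.0/26
  46.68.38.64/26
  46.68.38.128/26
  46.68.38.192/26
Subnets: 46.68.38.0/26, 46.68.38.64/26, 46.68.38.128/26, 46.68.38.192/26


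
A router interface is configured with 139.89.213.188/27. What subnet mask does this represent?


/27 means 27 network bits, 5 host bits
Binary: 11111111111111111111111111100000
Mask: 255.255.255.224


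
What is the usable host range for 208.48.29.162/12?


Network: 208.48.0.0
Broadcast: 208.63.255.255
First usable = network + 1
Last usable = broadcast - 1
Range: 208.48.0.1 to 208.63.255.254


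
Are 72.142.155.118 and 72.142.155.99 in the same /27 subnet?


Mask: 255.255.255.224
72.142.155.118 AND mask = 72.142.155.96
72.142.155.99 AND mask = 72.142.155.96
Yes, same subnet (72.142.155.96)


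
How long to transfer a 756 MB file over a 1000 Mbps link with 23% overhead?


Effective throughput = 1000 * (1 - 23/100) = 770 Mbps
File size in Mb = 756 * 8 = 6048 Mb
Time = 6048 / 770
Time = 7.8545 seconds


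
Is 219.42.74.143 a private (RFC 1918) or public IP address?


RFC 1918 private ranges:
  10.0.0.0/8 (10.0.0.0 - 10.255.255.255)
  172.16.0.0/12 (172.16.0.0 - 172.31.255.255)
  192.168.0.0/16 (192.168.0.0 - 192.168.255.255)
Public (not in any RFC 1918 range)


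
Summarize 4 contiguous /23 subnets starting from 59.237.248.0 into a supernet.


Original prefix: /23
Number of subnets: 4 = 2^2
New prefix = 23 - 2 = 21
Supernet: 59.237.248.0/21


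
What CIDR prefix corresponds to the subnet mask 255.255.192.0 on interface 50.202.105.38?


Binary: 11111111.11111111.11000000.00000000
Count leading 1s
Prefix: /18


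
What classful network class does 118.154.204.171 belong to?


First octet: 118
Binary: 01110110
0xxxxxxx -> Class A (1-126)
Class A, default mask 255.0.0.0 (/8)


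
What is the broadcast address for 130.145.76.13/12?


Network: 130.144.0.0/12
Host bits = 20
Set all host bits to 1:
Broadcast: 130.159.255.255


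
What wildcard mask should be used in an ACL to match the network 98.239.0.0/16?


Subnet mask: 255.255.0.0
Wildcard = 255.255.255.255 - subnet mask
255 - 255 = 0
255 - 255 = 0
255 - 0 = 255
255 - 0 = 255
Wildcard: 0.0.255.255


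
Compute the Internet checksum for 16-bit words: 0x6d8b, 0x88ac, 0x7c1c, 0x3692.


Sum all words (with carry folding):
+ 0x6d8b = 0x6d8b
+ 0x88ac = 0xf637
+ 0x7c1c = 0x7254
+ 0x3692 = 0xa8e6
One's complement: ~0xa8e6
Checksum = 0x5719


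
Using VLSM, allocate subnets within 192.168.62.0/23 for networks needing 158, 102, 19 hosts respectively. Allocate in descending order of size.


158 hosts -> /24 (254 usable): 192.168.62.0/24
102 hosts -> /25 (126 usable): 192.168.63.0/25
19 hosts -> /27 (30 usable): 192.168.63.128/27
Allocation: 192.168.62.0/24 (158 hosts, 254 usable); 192.168.63.0/25 (102 hosts, 126 usable); 192.168.63.128/27 (19 hosts, 30 usable)


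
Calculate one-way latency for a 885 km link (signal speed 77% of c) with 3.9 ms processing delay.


Speed = 0.77 * 3e5 km/s = 231000 km/s
Propagation delay = 885 / 231000 = 0.0038 s = 3.8312 ms
Processing delay = 3.9 ms
Total one-way latency = 7.7312 ms


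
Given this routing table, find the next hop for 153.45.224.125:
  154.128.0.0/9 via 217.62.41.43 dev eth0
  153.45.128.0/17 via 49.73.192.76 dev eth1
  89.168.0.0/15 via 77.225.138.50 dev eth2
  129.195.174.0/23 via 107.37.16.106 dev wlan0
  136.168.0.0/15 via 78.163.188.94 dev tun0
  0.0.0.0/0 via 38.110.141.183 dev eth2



Longest prefix match for 153.45.224.125:
  /9 154.128.0.0: no
  /17 153.45.128.0: MATCH
  /15 89.168.0.0: no
  /23 129.195.174.0: no
  /15 136.168.0.0: no
  /0 0.0.0.0: MATCH
Selected: next-hop 49.73.192.76 via eth1 (matched /17)


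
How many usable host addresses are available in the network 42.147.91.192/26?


Host bits = 32 - 26 = 6
Total addresses = 2^6 = 64
Usable = total - 2 (network and broadcast)
Usable hosts: 62


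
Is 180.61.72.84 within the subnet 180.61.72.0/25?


Subnet network: 180.61.72.0
Test IP AND mask: 180.61.72.0
Yes, 180.61.72.84 is in 180.61.72.0/25


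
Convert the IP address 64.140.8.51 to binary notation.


64 = 01000000
140 = 10001100
8 = 00001000
51 = 00110011
Binary: 01000000.10001100.00001000.00110011


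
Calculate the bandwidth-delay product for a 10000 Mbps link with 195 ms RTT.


BDP = bandwidth * RTT
= 10000 Mbps * 195 ms
= 10000 * 1e6 * 195 / 1000 bits
= 1950000000 bits
= 243750000 bytes
= 238037.1094 KB
BDP = 1950000000 bits (243750000 bytes)


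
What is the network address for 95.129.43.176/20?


IP:   01011111.10000001.00101011.10110000
Mask: 11111111.11111111.11110000.00000000
AND operation:
Net:  01011111.10000001.00100000.00000000
Network: 95.129.32.0/20


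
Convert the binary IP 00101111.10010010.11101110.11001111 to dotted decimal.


00101111 = 47
10010010 = 146
11101110 = 238
11001111 = 207
IP: 47.146.238.207


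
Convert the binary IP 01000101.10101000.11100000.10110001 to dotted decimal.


01000101 = 69
10101000 = 168
11100000 = 224
10110001 = 177
IP: 69.168.224.177


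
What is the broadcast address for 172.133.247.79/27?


Network: 172.133.247.64/27
Host bits = 5
Set all host bits to 1:
Broadcast: 172.133.247.95


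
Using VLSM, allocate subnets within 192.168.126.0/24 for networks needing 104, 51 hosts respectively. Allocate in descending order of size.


104 hosts -> /25 (126 usable): 192.168.126.0/25
51 hosts -> /26 (62 usable): 192.168.126.128/26
Allocation: 192.168.126.0/25 (104 hosts, 126 usable); 192.168.126.128/26 (51 hosts, 62 usable)


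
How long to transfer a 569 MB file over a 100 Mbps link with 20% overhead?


Effective throughput = 100 * (1 - 20/100) = 80 Mbps
File size in Mb = 569 * 8 = 4552 Mb
Time = 4552 / 80
Time = 56.9 seconds


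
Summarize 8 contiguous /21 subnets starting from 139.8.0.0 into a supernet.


Original prefix: /21
Number of subnets: 8 = 2^3
New prefix = 21 - 3 = 18
Supernet: 139.8.0.0/18


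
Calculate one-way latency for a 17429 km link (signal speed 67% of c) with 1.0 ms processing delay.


Speed = 0.67 * 3e5 km/s = 201000 km/s
Propagation delay = 17429 / 201000 = 0.0867 s = 86.7114 ms
Processing delay = 1.0 ms
Total one-way latency = 87.7114 ms


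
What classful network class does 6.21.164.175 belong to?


First octet: 6
Binary: 00000110
0xxxxxxx -> Class A (1-126)
Class A, default mask 255.0.0.0 (/8)


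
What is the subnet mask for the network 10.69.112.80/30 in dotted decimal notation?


/30 means 30 network bits, 2 host bits
Binary: 11111111111111111111111111111100
Mask: 255.255.255.252


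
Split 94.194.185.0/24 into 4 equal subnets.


New prefix = 24 + 2 = 26
Each subnet has 64 addresses
  94.194.185.0/26
  94.194.185.64/26
  94.194.185.128/26
  94.194.185.192/26
Subnets: 94.194.185.0/26, 94.194.185.64/26, 94.194.185.128/26, 94.194.185.192/26


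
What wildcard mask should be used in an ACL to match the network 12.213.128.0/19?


Subnet mask: 255.255.224.0
Wildcard = 255.255.255.255 - subnet mask
255 - 255 = 0
255 - 255 = 0
255 - 224 = 31
255 - 0 = 255
Wildcard: 0.0.31.255


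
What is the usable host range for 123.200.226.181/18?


Network: 123.200.192.0
Broadcast: 123.200.255.255
First usable = network + 1
Last usable = broadcast - 1
Range: 123.200.192.1 to 123.200.255.254


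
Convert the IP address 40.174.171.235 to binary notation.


40 = 00101000
174 = 10101110
171 = 10101011
235 = 11101011
Binary: 00101000.10101110.10101011.11101011


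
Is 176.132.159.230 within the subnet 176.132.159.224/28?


Subnet network: 176.132.159.224
Test IP AND mask: 176.132.159.224
Yes, 176.132.159.230 is in 176.132.159.224/28


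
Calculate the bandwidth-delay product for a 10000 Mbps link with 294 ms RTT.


BDP = bandwidth * RTT
= 10000 Mbps * 294 ms
= 10000 * 1e6 * 294 / 1000 bits
= 2940000000 bits
= 367500000 bytes
= 358886.7188 KB
BDP = 2940000000 bits (367500000 bytes)


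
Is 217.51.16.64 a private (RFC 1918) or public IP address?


RFC 1918 private ranges:
  10.0.0.0/8 (10.0.0.0 - 10.255.255.255)
  172.16.0.0/12 (172.16.0.0 - 172.31.255.255)
  192.168.0.0/16 (192.168.0.0 - 192.168.255.255)
Public (not in any RFC 1918 range)


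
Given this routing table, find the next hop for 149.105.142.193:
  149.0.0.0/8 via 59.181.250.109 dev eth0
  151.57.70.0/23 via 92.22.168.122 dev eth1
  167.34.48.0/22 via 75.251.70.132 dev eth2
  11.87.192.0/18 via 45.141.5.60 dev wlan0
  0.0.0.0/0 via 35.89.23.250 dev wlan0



Longest prefix match for 149.105.142.193:
  /8 149.0.0.0: MATCH
  /23 151.57.70.0: no
  /22 167.34.48.0: no
  /18 11.87.192.0: no
  /0 0.0.0.0: MATCH
Selected: next-hop 59.181.250.109 via eth0 (matched /8)


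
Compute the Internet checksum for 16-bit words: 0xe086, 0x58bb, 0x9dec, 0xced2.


Sum all words (with carry folding):
+ 0xe086 = 0xe086
+ 0x58bb = 0x3942
+ 0x9dec = 0xd72e
+ 0xced2 = 0xa601
One's complement: ~0xa601
Checksum = 0x59fe


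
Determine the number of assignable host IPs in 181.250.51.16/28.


Host bits = 32 - 28 = 4
Total addresses = 2^4 = 16
Usable = total - 2 (network and broadcast)
Usable hosts: 14


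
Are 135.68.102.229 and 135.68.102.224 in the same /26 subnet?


Mask: 255.255.255.192
135.68.102.229 AND mask = 135.68.102.192
135.68.102.224 AND mask = 135.68.102.192
Yes, same subnet (135.68.102.192)


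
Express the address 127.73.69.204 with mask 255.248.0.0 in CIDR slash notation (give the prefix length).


Binary: 11111111.11111000.00000000.00000000
Count leading 1s
Prefix: /13


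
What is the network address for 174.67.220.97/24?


IP:   10101110.01000011.11011100.01100001
Mask: 11111111.11111111.11111111.00000000
AND operation:
Net:  10101110.01000011.11011100.00000000
Network: 174.67.220.0/24


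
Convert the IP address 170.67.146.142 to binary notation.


170 = 10101010
67 = 01000011
146 = 10010010
142 = 10001110
Binary: 10101010.01000011.10010010.10001110


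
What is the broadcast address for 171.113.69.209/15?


Network: 171.112.0.0/15
Host bits = 17
Set all host bits to 1:
Broadcast: 171.113.255.255


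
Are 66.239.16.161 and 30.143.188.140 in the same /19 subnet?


Mask: 255.255.224.0
66.239.16.161 AND mask = 66.239.0.0
30.143.188.140 AND mask = 30.143.160.0
No, different subnets (66.239.0.0 vs 30.143.160.0)
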